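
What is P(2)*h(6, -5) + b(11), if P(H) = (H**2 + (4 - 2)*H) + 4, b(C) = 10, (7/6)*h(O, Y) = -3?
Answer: -146/7 ≈ -20.857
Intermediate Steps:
h(O, Y) = -18/7 (h(O, Y) = (6/7)*(-3) = -18/7)
P(H) = 4 + H**2 + 2*H (P(H) = (H**2 + 2*H) + 4 = 4 + H**2 + 2*H)
P(2)*h(6, -5) + b(11) = (4 + 2**2 + 2*2)*(-18/7) + 10 = (4 + 4 + 4)*(-18/7) + 10 = 12*(-18/7) + 10 = -216/7 + 10 = -146/7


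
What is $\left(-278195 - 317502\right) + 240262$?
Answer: $-355435$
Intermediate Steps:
$\left(-278195 - 317502\right) + 240262 = -595697 + 240262 = -355435$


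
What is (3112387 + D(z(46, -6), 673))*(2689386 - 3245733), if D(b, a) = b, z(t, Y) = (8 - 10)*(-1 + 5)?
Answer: -1731562719513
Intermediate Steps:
z(t, Y) = -8 (z(t, Y) = -2*4 = -8)
(3112387 + D(z(46, -6), 673))*(2689386 - 3245733) = (3112387 - 8)*(2689386 - 3245733) = 3112379*(-556347) = -1731562719513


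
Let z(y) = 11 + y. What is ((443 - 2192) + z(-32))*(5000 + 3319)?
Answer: -14724630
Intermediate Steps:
((443 - 2192) + z(-32))*(5000 + 3319) = ((443 - 2192) + (11 - 32))*(5000 + 3319) = (-1749 - 21)*8319 = -1770*8319 = -14724630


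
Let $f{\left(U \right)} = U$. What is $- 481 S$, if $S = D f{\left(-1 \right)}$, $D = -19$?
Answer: $-9139$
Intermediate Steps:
$S = 19$ ($S = \left(-19\right) \left(-1\right) = 19$)
$- 481 S = \left(-481\right) 19 = -9139$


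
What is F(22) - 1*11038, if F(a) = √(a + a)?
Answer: -11038 + 2*√11 ≈ -11031.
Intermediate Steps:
F(a) = √2*√a (F(a) = √(2*a) = √2*√a)
F(22) - 1*11038 = √2*√22 - 1*11038 = 2*√11 - 11038 = -11038 + 2*√11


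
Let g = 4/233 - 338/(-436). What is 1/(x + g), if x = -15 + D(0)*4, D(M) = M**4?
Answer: -50794/721661 ≈ -0.070385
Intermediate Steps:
g = 40249/50794 (g = 4*(1/233) - 338*(-1/436) = 4/233 + 169/218 = 40249/50794 ≈ 0.79240)
x = -15 (x = -15 + 0**4*4 = -15 + 0*4 = -15 + 0 = -15)
1/(x + g) = 1/(-15 + 40249/50794) = 1/(-721661/50794) = -50794/721661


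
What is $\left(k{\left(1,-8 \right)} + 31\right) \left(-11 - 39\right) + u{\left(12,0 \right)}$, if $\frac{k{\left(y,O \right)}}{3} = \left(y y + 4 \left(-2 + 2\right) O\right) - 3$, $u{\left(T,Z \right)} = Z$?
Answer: $-1250$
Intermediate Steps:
$k{\left(y,O \right)} = -9 + 3 y^{2}$ ($k{\left(y,O \right)} = 3 \left(\left(y y + 4 \left(-2 + 2\right) O\right) - 3\right) = 3 \left(\left(y^{2} + 4 \cdot 0 O\right) - 3\right) = 3 \left(\left(y^{2} + 0 O\right) - 3\right) = 3 \left(\left(y^{2} + 0\right) - 3\right) = 3 \left(y^{2} - 3\right) = 3 \left(-3 + y^{2}\right) = -9 + 3 y^{2}$)
$\left(k{\left(1,-8 \right)} + 31\right) \left(-11 - 39\right) + u{\left(12,0 \right)} = \left(\left(-9 + 3 \cdot 1^{2}\right) + 31\right) \left(-11 - 39\right) + 0 = \left(\left(-9 + 3 \cdot 1\right) + 31\right) \left(-50\right) + 0 = \left(\left(-9 + 3\right) + 31\right) \left(-50\right) + 0 = \left(-6 + 31\right) \left(-50\right) + 0 = 25 \left(-50\right) + 0 = -1250 + 0 = -1250$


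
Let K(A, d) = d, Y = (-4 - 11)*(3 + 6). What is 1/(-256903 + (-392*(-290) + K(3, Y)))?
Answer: -1/143358 ≈ -6.9755e-6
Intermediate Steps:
Y = -135 (Y = -15*9 = -135)
1/(-256903 + (-392*(-290) + K(3, Y))) = 1/(-256903 + (-392*(-290) - 135)) = 1/(-256903 + (113680 - 135)) = 1/(-256903 + 113545) = 1/(-143358) = -1/143358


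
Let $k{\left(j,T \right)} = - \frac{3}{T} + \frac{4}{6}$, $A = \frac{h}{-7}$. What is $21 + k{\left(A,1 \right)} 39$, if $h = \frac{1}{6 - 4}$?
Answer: $-70$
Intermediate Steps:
$h = \frac{1}{2} \approx 0.5$
$A = - \frac{1}{14}$ ($A = \frac{1}{2 \left(-7\right)} = \frac{1}{2} \left(- \frac{1}{7}\right) = - \frac{1}{14} \approx -0.071429$)
$k{\left(j,T \right)} = \frac{2}{3} - \frac{3}{T}$ ($k{\left(j,T \right)} = - \frac{3}{T} + 4 \cdot \frac{1}{6} = - \frac{3}{T} + \frac{2}{3} = \frac{2}{3} - \frac{3}{T}$)
$21 + k{\left(A,1 \right)} 39 = 21 + \left(\frac{2}{3} - \frac{3}{1}\right) 39 = 21 + \left(\frac{2}{3} - 3\right) 39 = 21 - 91 = -70$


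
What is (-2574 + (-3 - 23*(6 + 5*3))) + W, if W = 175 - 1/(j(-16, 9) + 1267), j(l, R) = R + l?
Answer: -3635101/1260 ≈ -2885.0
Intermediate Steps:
W = 220499/1260 (W = 175 - 1/((9 - 16) + 1267) = 175 - 1/(-7 + 1267) = 175 - 1/1260 = 220499/1260 ≈ 175.00)
(-2574 + (-3 - 23*(6 + 5*3))) + W = (-2574 + (-3 - 23*(6 + 5*3))) + 220499/1260 = (-2574 + (-3 - 23*(6 + 15))) + 220499/1260 = (-2574 + (-3 - 23*21)) + 220499/1260 = (-2574 + (-3 - 483)) + 220499/1260 = (-2574 - 486) + 220499/1260 = -3060 + 220499/1260 = -3635101/1260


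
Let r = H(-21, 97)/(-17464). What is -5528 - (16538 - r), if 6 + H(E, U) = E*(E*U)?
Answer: -385403395/17464 ≈ -22068.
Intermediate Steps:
H(E, U) = -6 + U*E**2 (H(E, U) = -6 + E*(E*U) = -6 + U*E**2)
r = -42771/17464 (r = (-6 + 97*(-21)**2)/(-17464) = (-6 + 97*441)*(-1/17464) = (-6 + 42777)*(-1/17464) = 42771*(-1/17464) = -42771/17464 ≈ -2.4491)
-5528 - (16538 - r) = -5528 - (16538 - 1*(-42771/17464)) = -5528 - (16538 + 42771/17464) = -5528 - 1*288862403/17464 = -5528 - 288862403/17464 = -385403395/17464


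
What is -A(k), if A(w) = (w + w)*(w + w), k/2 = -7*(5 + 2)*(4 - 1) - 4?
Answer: -364816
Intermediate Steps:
k = -302 (k = 2*(-7*(5 + 2)*(4 - 1) - 4) = 2*(-49*3 - 4) = 2*(-7*21 - 4) = 2*(-147 - 4) = 2*(-151) = -302)
A(w) = 4*w² (A(w) = (2*w)*(2*w) = 4*w²)
-A(k) = -4*(-302)² = -4*91204 = -1*364816 = -364816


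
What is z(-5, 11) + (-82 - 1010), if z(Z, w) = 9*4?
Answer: -1056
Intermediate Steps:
z(Z, w) = 36
z(-5, 11) + (-82 - 1010) = 36 + (-82 - 1010) = 36 - 1092 = -1056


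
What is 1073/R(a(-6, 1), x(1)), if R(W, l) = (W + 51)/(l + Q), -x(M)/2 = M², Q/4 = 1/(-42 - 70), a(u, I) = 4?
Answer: -61161/1540 ≈ -39.715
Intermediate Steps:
Q = -1/28 (Q = 4/(-42 - 70) = 4/(-112) = 4*(-1/112) = -1/28 ≈ -0.035714)
x(M) = -2*M²
R(W, l) = (51 + W)/(-1/28 + l) (R(W, l) = (W + 51)/(l - 1/28) = (51 + W)/(-1/28 + l))
1073/R(a(-6, 1), x(1)) = 1073/((28*(51 + 4)/(-1 + 28*(-2*1²)))) = 1073/((28*55/(-1 + 28*(-2*1)))) = 1073/((28*55/(-1 + 28*(-2)))) = 1073/((28*55/(-1 - 56))) = 1073/((28*55/(-57))) = 1073/((28*(-1/57)*55)) = 1073/(-1540/57) = 1073*(-57/1540) = -61161/1540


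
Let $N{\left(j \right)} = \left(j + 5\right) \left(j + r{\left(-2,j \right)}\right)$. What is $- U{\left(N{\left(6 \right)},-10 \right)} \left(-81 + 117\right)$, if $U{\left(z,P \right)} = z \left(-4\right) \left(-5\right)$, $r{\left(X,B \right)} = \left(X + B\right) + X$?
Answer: $-63360$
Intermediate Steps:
$r{\left(X,B \right)} = B + 2 X$ ($r{\left(X,B \right)} = \left(B + X\right) + X = B + 2 X$)
$N{\left(j \right)} = \left(-4 + 2 j\right) \left(5 + j\right)$ ($N{\left(j \right)} = \left(j + 5\right) \left(j + \left(j + 2 \left(-2\right)\right)\right) = \left(5 + j\right) \left(j + \left(j - 4\right)\right) = \left(5 + j\right) \left(j + \left(-4 + j\right)\right) = \left(5 + j\right) \left(-4 + 2 j\right) = \left(-4 + 2 j\right) \left(5 + j\right)$)
$U{\left(z,P \right)} = 20 z$ ($U{\left(z,P \right)} = - 4 z \left(-5\right) = 20 z$)
$- U{\left(N{\left(6 \right)},-10 \right)} \left(-81 + 117\right) = - 20 \left(-20 + 2 \cdot 6^{2} + 6 \cdot 6\right) \left(-81 + 117\right) = - 20 \left(-20 + 2 \cdot 36 + 36\right) 36 = - 20 \left(-20 + 72 + 36\right) 36 = - 20 \cdot 88 \cdot 36 = - 1760 \cdot 36 = \left(-1\right) 63360 = -63360$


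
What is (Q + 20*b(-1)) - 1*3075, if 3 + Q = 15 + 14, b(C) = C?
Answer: -3069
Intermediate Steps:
Q = 26 (Q = -3 + (15 + 14) = -3 + 29 = 26)
(Q + 20*b(-1)) - 1*3075 = (26 + 20*(-1)) - 1*3075 = (26 - 20) - 3075 = 6 - 3075 = -3069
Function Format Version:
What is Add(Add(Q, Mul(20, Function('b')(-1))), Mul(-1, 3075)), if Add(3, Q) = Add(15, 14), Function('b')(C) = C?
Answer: -3069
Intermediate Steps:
Q = 26 (Q = Add(-3, Add(15, 14)) = Add(-3, 29) = 26)
Add(Add(Q, Mul(20, Function('b')(-1))), Mul(-1, 3075)) = Add(Add(26, Mul(20, -1)), Mul(-1, 3075)) = Add(Add(26, -20), -3075) = Add(6, -3075) = -3069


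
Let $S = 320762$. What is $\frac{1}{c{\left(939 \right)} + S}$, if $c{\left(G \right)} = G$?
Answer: $\frac{1}{321701} \approx 3.1085 \cdot 10^{-6}$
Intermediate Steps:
$\frac{1}{c{\left(939 \right)} + S} = \frac{1}{939 + 320762} = \frac{1}{321701}$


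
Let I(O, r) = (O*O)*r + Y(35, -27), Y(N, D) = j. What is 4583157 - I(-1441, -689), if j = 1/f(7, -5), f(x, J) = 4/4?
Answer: 1435278565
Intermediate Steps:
f(x, J) = 1 (f(x, J) = 4*(¼) = 1)
j = 1 (j = 1/1 = 1)
Y(N, D) = 1
I(O, r) = 1 + r*O² (I(O, r) = (O*O)*r + 1 = O²*r + 1 = r*O² + 1 = 1 + r*O²)
4583157 - I(-1441, -689) = 4583157 - (1 - 689*(-1441)²) = 4583157 - (1 - 689*2076481) = 4583157 - (1 - 1430695409) = 4583157 - 1*(-1430695408) = 4583157 + 1430695408 = 1435278565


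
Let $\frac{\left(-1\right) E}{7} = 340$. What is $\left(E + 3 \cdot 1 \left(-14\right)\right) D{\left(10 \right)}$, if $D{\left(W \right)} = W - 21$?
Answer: $26642$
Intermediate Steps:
$E = -2380$ ($E = \left(-7\right) 340 = -2380$)
$D{\left(W \right)} = -21 + W$
$\left(E + 3 \cdot 1 \left(-14\right)\right) D{\left(10 \right)} = \left(-2380 + 3 \cdot 1 \left(-14\right)\right) \left(-21 + 10\right) = \left(-2380 + 3 \left(-14\right)\right) \left(-11\right) = \left(-2380 - 42\right) \left(-11\right) = \left(-2422\right) \left(-11\right) = 26642$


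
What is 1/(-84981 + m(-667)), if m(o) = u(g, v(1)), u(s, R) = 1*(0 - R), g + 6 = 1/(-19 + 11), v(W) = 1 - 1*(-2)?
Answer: -1/84984 ≈ -1.1767e-5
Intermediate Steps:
v(W) = 3 (v(W) = 1 + 2 = 3)
g = -49/8 (g = -6 + 1/(-19 + 11) = -6 + 1/(-8) = -6 - 1/8 = -49/8 ≈ -6.1250)
u(s, R) = -R (u(s, R) = 1*(-R) = -R)
m(o) = -3 (m(o) = -1*3 = -3)
1/(-84981 + m(-667)) = 1/(-84981 - 3) = 1/(-84984) = -1/84984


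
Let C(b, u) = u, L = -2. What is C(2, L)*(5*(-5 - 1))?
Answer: 60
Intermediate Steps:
C(2, L)*(5*(-5 - 1)) = -10*(-5 - 1) = -10*(-6) = -2*(-30) = 60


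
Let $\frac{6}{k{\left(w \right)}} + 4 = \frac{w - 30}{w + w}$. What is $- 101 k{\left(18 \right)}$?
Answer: $\frac{1818}{13} \approx 139.85$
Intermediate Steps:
$k{\left(w \right)} = \frac{6}{-4 + \frac{-30 + w}{2 w}}$ ($k{\left(w \right)} = \frac{6}{-4 + \frac{w - 30}{w + w}} = \frac{6}{-4 + \frac{-30 + w}{2 w}}$)
$- 101 k{\left(18 \right)} = - 101 \left(\left(-12\right) 18 \frac{1}{30 + 7 \cdot 18}\right) = - 101 \left(\left(-12\right) 18 \frac{1}{30 + 126}\right) = - 101 \left(\left(-12\right) 18 \cdot \frac{1}{156}\right) = \left(-101\right) \left(- \frac{18}{13}\right) = \frac{1818}{13}$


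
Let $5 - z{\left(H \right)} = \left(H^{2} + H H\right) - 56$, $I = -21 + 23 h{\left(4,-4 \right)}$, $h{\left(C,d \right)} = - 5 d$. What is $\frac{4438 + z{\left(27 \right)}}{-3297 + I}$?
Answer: $- \frac{3041}{2858} \approx -1.064$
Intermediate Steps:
$I = 439$ ($I = -21 + 23 \left(\left(-5\right) \left(-4\right)\right) = -21 + 23 \cdot 20 = -21 + 460 = 439$)
$z{\left(H \right)} = 61 - 2 H^{2}$ ($z{\left(H \right)} = 5 - \left(\left(H^{2} + H H\right) - 56\right) = 5 - \left(\left(H^{2} + H^{2}\right) - 56\right) = 5 - \left(2 H^{2} - 56\right) = 5 - \left(-56 + 2 H^{2}\right) = 61 - 2 H^{2}$)
$\frac{4438 + z{\left(27 \right)}}{-3297 + I} = \frac{4438 + \left(61 - 2 \cdot 27^{2}\right)}{-3297 + 439} = \frac{4438 + \left(61 - 1458\right)}{-2858} = \left(4438 + \left(61 - 1458\right)\right) \left(- \frac{1}{2858}\right) = \left(4438 - 1397\right) \left(- \frac{1}{2858}\right) = 3041 \left(- \frac{1}{2858}\right) = - \frac{3041}{2858}$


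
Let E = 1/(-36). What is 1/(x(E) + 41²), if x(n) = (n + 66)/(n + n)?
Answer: 2/987 ≈ 0.0020263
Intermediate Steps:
E = -1/36 ≈ -0.027778
x(n) = (66 + n)/(2*n) (x(n) = (66 + n)/((2*n)) = (66 + n)*(1/(2*n)) = (66 + n)/(2*n))
1/(x(E) + 41²) = 1/((66 - 1/36)/(2*(-1/36)) + 41²) = 1/((½)*(-36)*(2375/36) + 1681) = 1/(-2375/2 + 1681) = 1/(987/2) = 2/987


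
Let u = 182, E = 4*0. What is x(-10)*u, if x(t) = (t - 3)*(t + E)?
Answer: 23660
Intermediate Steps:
E = 0
x(t) = t*(-3 + t) (x(t) = (t - 3)*(t + 0) = (-3 + t)*t = t*(-3 + t))
x(-10)*u = -10*(-3 - 10)*182 = -10*(-13)*182 = 130*182 = 23660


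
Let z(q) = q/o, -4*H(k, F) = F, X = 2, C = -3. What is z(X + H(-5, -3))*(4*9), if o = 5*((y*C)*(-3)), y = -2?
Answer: -11/10 ≈ -1.1000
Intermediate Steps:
H(k, F) = -F/4
o = -90 (o = 5*(-2*(-3)*(-3)) = 5*(6*(-3)) = 5*(-18) = -90)
z(q) = -q/90 (z(q) = q/(-90) = q*(-1/90) = -q/90)
z(X + H(-5, -3))*(4*9) = (-(2 - 1/4*(-3))/90)*(4*9) = -(2 + 3/4)/90*36 = -1/90*11/4*36 = -11/360*36 = -11/10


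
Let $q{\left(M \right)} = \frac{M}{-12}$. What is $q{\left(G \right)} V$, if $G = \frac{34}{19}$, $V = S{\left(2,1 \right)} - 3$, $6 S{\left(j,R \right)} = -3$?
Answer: $\frac{119}{228} \approx 0.52193$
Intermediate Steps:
$S{\left(j,R \right)} = - \frac{1}{2}$ ($S{\left(j,R \right)} = \frac{1}{6} \left(-3\right) = - \frac{1}{2}$)
$V = - \frac{7}{2}$ ($V = - \frac{1}{2} - 3 = - \frac{7}{2} \approx -3.5$)
$G = \frac{34}{19}$ ($G = 34 \cdot \frac{1}{19} = \frac{34}{19} \approx 1.7895$)
$q{\left(M \right)} = - \frac{M}{12}$ ($q{\left(M \right)} = M \left(- \frac{1}{12}\right) = - \frac{M}{12}$)
$q{\left(G \right)} V = \left(- \frac{1}{12}\right) \frac{34}{19} \left(- \frac{7}{2}\right) = \left(- \frac{17}{114}\right) \left(- \frac{7}{2}\right) = \frac{119}{228}$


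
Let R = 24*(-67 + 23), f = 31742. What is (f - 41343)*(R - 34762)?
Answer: 343888618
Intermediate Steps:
R = -1056 (R = 24*(-44) = -1056)
(f - 41343)*(R - 34762) = (31742 - 41343)*(-1056 - 34762) = -9601*(-35818) = 343888618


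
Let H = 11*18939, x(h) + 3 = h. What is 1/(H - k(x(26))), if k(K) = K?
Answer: 1/208306 ≈ 4.8006e-6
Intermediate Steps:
x(h) = -3 + h
H = 208329
1/(H - k(x(26))) = 1/(208329 - (-3 + 26)) = 1/(208329 - 1*23) = 1/(208329 - 23) = 1/208306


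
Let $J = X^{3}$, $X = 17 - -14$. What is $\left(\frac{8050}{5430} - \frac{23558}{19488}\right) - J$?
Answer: $- \frac{52540831583}{1763664} \approx -29791.0$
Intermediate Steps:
$X = 31$ ($X = 17 + 14 = 31$)
$J = 29791$ ($J = 31^{3} = 29791$)
$\left(\frac{8050}{5430} - \frac{23558}{19488}\right) - J = \left(\frac{8050}{5430} - \frac{23558}{19488}\right) - 29791 = \left(8050 \cdot \frac{1}{5430} - \frac{11779}{9744}\right) - 29791 = \left(\frac{805}{543} - \frac{11779}{9744}\right) - 29791 = \frac{482641}{1763664} - 29791 = - \frac{52540831583}{1763664}$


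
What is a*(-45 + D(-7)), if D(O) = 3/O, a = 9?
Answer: -2862/7 ≈ -408.86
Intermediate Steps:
a*(-45 + D(-7)) = 9*(-45 + 3/(-7)) = 9*(-45 + 3*(-⅐)) = 9*(-45 - 3/7) = 9*(-318/7) = -2862/7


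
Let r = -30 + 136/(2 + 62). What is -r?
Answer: 223/8 ≈ 27.875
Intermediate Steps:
r = -223/8 (r = -30 + 136/64 = -30 + 136*(1/64) = -30 + 17/8 = -223/8 ≈ -27.875)
-r = -1*(-223/8) = 223/8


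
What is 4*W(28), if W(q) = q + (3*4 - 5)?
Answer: 140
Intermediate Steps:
W(q) = 7 + q (W(q) = q + (12 - 5) = q + 7 = 7 + q)
4*W(28) = 4*(7 + 28) = 4*35 = 140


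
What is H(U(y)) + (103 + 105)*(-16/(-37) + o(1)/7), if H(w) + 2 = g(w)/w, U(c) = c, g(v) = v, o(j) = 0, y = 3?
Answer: 3291/37 ≈ 88.946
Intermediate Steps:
H(w) = -1 (H(w) = -2 + w/w = -2 + 1 = -1)
H(U(y)) + (103 + 105)*(-16/(-37) + o(1)/7) = -1 + (103 + 105)*(-16/(-37) + 0/7) = -1 + 208*(-16*(-1/37) + 0*(⅐)) = -1 + 208*(16/37 + 0) = -1 + 208*(16/37) = -1 + 3328/37 = 3291/37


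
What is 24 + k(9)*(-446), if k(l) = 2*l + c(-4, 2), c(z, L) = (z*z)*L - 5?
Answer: -20046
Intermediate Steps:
c(z, L) = -5 + L*z² (c(z, L) = z²*L - 5 = L*z² - 5 = -5 + L*z²)
k(l) = 27 + 2*l (k(l) = 2*l + (-5 + 2*(-4)²) = 2*l + (-5 + 2*16) = 2*l + (-5 + 32) = 2*l + 27 = 27 + 2*l)
24 + k(9)*(-446) = 24 + (27 + 2*9)*(-446) = 24 + (27 + 18)*(-446) = 24 + 45*(-446) = 24 - 20070 = -20046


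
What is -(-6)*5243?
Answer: 31458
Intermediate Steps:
-(-6)*5243 = -6*(-5243) = 31458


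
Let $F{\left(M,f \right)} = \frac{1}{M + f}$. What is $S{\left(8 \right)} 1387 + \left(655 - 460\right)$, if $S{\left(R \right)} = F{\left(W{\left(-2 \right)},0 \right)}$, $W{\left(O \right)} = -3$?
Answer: $- \frac{802}{3} \approx -267.33$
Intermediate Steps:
$S{\left(R \right)} = - \frac{1}{3}$ ($S{\left(R \right)} = \frac{1}{-3 + 0} = \frac{1}{-3} = - \frac{1}{3}$)
$S{\left(8 \right)} 1387 + \left(655 - 460\right) = \left(- \frac{1}{3}\right) 1387 + \left(655 - 460\right) = - \frac{1387}{3} + \left(655 - 460\right) = - \frac{1387}{3} + 195 = - \frac{802}{3}$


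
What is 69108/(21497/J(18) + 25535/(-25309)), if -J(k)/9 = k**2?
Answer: -5100242548752/618527633 ≈ -8245.8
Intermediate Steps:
J(k) = -9*k**2
69108/(21497/J(18) + 25535/(-25309)) = 69108/(21497/((-9*18**2)) + 25535/(-25309)) = 69108/(21497/((-9*324)) + 25535*(-1/25309)) = 69108/(21497/(-2916) - 25535/25309) = 69108/(21497*(-1/2916) - 25535/25309) = 69108/(-21497/2916 - 25535/25309) = 69108/(-618527633/73801044) = 69108*(-73801044/618527633) = -5100242548752/618527633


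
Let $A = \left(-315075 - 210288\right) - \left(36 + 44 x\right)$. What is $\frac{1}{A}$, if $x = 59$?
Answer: $- \frac{1}{527995} \approx -1.894 \cdot 10^{-6}$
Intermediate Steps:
$A = -527995$ ($A = \left(-315075 - 210288\right) - 2632 = -525363 - 2632 = -527995$)
$\frac{1}{A} = \frac{1}{-527995} = - \frac{1}{527995}$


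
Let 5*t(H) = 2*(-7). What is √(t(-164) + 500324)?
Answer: √12508030/5 ≈ 707.33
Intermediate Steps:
t(H) = -14/5 (t(H) = (2*(-7))/5 = (⅕)*(-14) = -14/5)
√(t(-164) + 500324) = √(-14/5 + 500324) = √(2501606/5) = √12508030/5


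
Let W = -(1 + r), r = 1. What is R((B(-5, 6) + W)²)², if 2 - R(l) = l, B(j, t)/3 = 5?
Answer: 27889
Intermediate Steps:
B(j, t) = 15 (B(j, t) = 3*5 = 15)
W = -2 (W = -(1 + 1) = -1*2 = -2)
R(l) = 2 - l
R((B(-5, 6) + W)²)² = (2 - (15 - 2)²)² = (2 - 1*13²)² = (2 - 1*169)² = (2 - 169)² = (-167)² = 27889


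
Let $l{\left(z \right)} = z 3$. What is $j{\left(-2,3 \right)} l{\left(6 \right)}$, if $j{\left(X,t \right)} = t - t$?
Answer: $0$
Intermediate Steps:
$j{\left(X,t \right)} = 0$
$l{\left(z \right)} = 3 z$
$j{\left(-2,3 \right)} l{\left(6 \right)} = 0 \cdot 3 \cdot 6 = 0 \cdot 18 = 0$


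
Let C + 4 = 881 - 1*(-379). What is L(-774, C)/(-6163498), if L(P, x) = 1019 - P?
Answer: -163/560318 ≈ -0.00029091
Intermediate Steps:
C = 1256 (C = -4 + (881 - 1*(-379)) = -4 + (881 + 379) = -4 + 1260 = 1256)
L(-774, C)/(-6163498) = (1019 - 1*(-774))/(-6163498) = (1019 + 774)*(-1/6163498) = 1793*(-1/6163498) = -163/560318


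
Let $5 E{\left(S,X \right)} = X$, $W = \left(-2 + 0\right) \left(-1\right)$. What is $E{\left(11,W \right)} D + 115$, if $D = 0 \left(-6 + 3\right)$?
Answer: $115$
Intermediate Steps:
$W = 2$ ($W = \left(-2\right) \left(-1\right) = 2$)
$E{\left(S,X \right)} = \frac{X}{5}$
$D = 0$ ($D = 0 \left(-3\right) = 0$)
$E{\left(11,W \right)} D + 115 = \frac{1}{5} \cdot 2 \cdot 0 + 115 = \frac{2}{5} \cdot 0 + 115 = 0 + 115 = 115$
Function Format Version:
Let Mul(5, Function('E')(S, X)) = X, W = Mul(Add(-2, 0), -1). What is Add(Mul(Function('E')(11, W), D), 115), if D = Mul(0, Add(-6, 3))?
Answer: 115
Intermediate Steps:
W = 2 (W = Mul(-2, -1) = 2)
Function('E')(S, X) = Mul(Rational(1, 5), X)
D = 0 (D = Mul(0, -3) = 0)
Add(Mul(Function('E')(11, W), D), 115) = Add(Mul(Mul(Rational(1, 5), 2), 0), 115) = Add(Mul(Rational(2, 5), 0), 115) = Add(0, 115) = 115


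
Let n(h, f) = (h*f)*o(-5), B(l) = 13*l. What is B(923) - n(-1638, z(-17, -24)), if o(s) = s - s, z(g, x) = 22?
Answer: 11999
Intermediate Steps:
o(s) = 0
n(h, f) = 0 (n(h, f) = (h*f)*0 = (f*h)*0 = 0)
B(923) - n(-1638, z(-17, -24)) = 13*923 - 1*0 = 11999 + 0 = 11999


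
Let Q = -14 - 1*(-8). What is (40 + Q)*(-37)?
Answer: -1258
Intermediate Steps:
Q = -6 (Q = -14 + 8 = -6)
(40 + Q)*(-37) = (40 - 6)*(-37) = 34*(-37) = -1258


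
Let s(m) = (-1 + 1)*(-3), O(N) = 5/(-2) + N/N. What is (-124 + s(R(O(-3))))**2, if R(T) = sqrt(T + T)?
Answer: 15376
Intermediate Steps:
O(N) = -3/2 (O(N) = 5*(-1/2) + 1 = -5/2 + 1 = -3/2)
R(T) = sqrt(2)*sqrt(T) (R(T) = sqrt(2*T) = sqrt(2)*sqrt(T))
s(m) = 0 (s(m) = 0*(-3) = 0)
(-124 + s(R(O(-3))))**2 = (-124 + 0)**2 = (-124)**2 = 15376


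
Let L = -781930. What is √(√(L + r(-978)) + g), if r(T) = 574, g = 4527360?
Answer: √(4527360 + 2*I*√195339) ≈ 2127.8 + 0.21*I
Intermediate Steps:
√(√(L + r(-978)) + g) = √(√(-781930 + 574) + 4527360) = √(√(-781356) + 4527360) = √(2*I*√195339 + 4527360) = √(4527360 + 2*I*√195339)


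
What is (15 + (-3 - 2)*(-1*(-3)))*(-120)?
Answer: 0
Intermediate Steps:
(15 + (-3 - 2)*(-1*(-3)))*(-120) = (15 - 5*3)*(-120) = (15 - 15)*(-120) = 0*(-120) = 0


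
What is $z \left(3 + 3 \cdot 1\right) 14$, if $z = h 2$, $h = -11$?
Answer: $-1848$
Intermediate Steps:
$z = -22$ ($z = \left(-11\right) 2 = -22$)
$z \left(3 + 3 \cdot 1\right) 14 = - 22 \left(3 + 3 \cdot 1\right) 14 = - 22 \left(3 + 3\right) 14 = \left(-22\right) 6 \cdot 14 = \left(-132\right) 14 = -1848$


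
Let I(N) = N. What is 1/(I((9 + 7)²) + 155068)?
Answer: 1/155324 ≈ 6.4382e-6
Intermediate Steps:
1/(I((9 + 7)²) + 155068) = 1/((9 + 7)² + 155068) = 1/(16² + 155068) = 1/(256 + 155068) = 1/155324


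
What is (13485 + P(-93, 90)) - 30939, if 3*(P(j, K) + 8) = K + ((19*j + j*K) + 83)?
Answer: -62350/3 ≈ -20783.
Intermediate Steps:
P(j, K) = 59/3 + K/3 + 19*j/3 + K*j/3 (P(j, K) = -8 + (K + ((19*j + j*K) + 83))/3 = -8 + (K + ((19*j + K*j) + 83))/3 = -8 + (K + (83 + 19*j + K*j))/3 = -8 + (83 + K + 19*j + K*j)/3 = -8 + (83/3 + K/3 + 19*j/3 + K*j/3) = 59/3 + K/3 + 19*j/3 + K*j/3)
(13485 + P(-93, 90)) - 30939 = (13485 + (59/3 + (⅓)*90 + (19/3)*(-93) + (⅓)*90*(-93))) - 30939 = (13485 + (59/3 + 30 - 589 - 2790)) - 30939 = (13485 - 9988/3) - 30939 = 30467/3 - 30939 = -62350/3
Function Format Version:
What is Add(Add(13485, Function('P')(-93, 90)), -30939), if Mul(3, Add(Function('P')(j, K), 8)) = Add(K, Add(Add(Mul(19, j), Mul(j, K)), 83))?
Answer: Rational(-62350, 3) ≈ -20783.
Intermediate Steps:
Function('P')(j, K) = Add(Rational(59, 3), Mul(Rational(1, 3), K), Mul(Rational(19, 3), j), Mul(Rational(1, 3), K, j)) (Function('P')(j, K) = Add(-8, Mul(Rational(1, 3), Add(K, Add(Add(Mul(19, j), Mul(j, K)), 83)))) = Add(-8, Mul(Rational(1, 3), Add(K, Add(Add(Mul(19, j), Mul(K, j)), 83)))) = Add(-8, Mul(Rational(1, 3), Add(K, Add(83, Mul(19, j), Mul(K, j))))) = Add(-8, Mul(Rational(1, 3), Add(83, K, Mul(19, j), Mul(K, j)))) = Add(-8, Add(Rational(83, 3), Mul(Rational(1, 3), K), Mul(Rational(19, 3), j), Mul(Rational(1, 3), K, j))) = Add(Rational(59, 3), Mul(Rational(1, 3), K), Mul(Rational(19, 3), j), Mul(Rational(1, 3), K, j)))
Add(Add(13485, Function('P')(-93, 90)), -30939) = Add(Add(13485, Add(Rational(59, 3), Mul(Rational(1, 3), 90), Mul(Rational(19, 3), -93), Mul(Rational(1, 3), 90, -93))), -30939) = Add(Add(13485, Add(Rational(59, 3), 30, -589, -2790)), -30939) = Add(Add(13485, Rational(-9988, 3)), -30939) = Add(Rational(30467, 3), -30939) = Rational(-62350, 3)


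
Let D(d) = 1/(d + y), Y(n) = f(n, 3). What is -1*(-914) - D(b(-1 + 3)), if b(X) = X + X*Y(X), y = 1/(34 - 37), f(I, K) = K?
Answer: 21019/23 ≈ 913.87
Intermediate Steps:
Y(n) = 3
y = -⅓ (y = 1/(-3) = -⅓ ≈ -0.33333)
b(X) = 4*X (b(X) = X + X*3 = X + 3*X = 4*X)
D(d) = 1/(-⅓ + d) (D(d) = 1/(d - ⅓) = 1/(-⅓ + d))
-1*(-914) - D(b(-1 + 3)) = -1*(-914) - 3/(-1 + 3*(4*(-1 + 3))) = 914 - 3/(-1 + 3*(4*2)) = 914 - 3/(-1 + 3*8) = 914 - 3/(-1 + 24) = 914 - 3/23 = 21019/23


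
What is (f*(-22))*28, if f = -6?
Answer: 3696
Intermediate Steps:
(f*(-22))*28 = -6*(-22)*28 = 132*28 = 3696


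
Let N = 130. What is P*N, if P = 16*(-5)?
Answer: -10400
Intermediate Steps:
P = -80
P*N = -80*130 = -10400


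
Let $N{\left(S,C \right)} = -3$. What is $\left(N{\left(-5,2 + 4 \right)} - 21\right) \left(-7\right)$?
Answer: $168$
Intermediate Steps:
$\left(N{\left(-5,2 + 4 \right)} - 21\right) \left(-7\right) = \left(-3 - 21\right) \left(-7\right) = \left(-24\right) \left(-7\right) = 168$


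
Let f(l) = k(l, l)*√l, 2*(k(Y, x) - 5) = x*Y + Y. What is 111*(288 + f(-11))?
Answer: 31968 + 6660*I*√11 ≈ 31968.0 + 22089.0*I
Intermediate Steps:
k(Y, x) = 5 + Y/2 + Y*x/2 (k(Y, x) = 5 + (x*Y + Y)/2 = 5 + (Y*x + Y)/2 = 5 + (Y + Y*x)/2 = 5 + (Y/2 + Y*x/2) = 5 + Y/2 + Y*x/2)
f(l) = √l*(5 + l/2 + l²/2) (f(l) = (5 + l/2 + l*l/2)*√l = (5 + l/2 + l²/2)*√l = √l*(5 + l/2 + l²/2))
111*(288 + f(-11)) = 111*(288 + √(-11)*(10 - 11 + (-11)²)/2) = 111*(288 + (I*√11)*(10 - 11 + 121)/2) = 111*(288 + (½)*(I*√11)*120) = 111*(288 + 60*I*√11) = 31968 + 6660*I*√11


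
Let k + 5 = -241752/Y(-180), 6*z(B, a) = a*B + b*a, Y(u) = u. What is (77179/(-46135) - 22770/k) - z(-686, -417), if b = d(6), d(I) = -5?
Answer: -88973641901583/1851951170 ≈ -48043.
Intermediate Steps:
b = -5
z(B, a) = -5*a/6 + B*a/6 (z(B, a) = (a*B - 5*a)/6 = (B*a - 5*a)/6 = (-5*a + B*a)/6 = -5*a/6 + B*a/6)
k = 20071/15 (k = -5 - 241752/(-180) = -5 - 241752*(-1/180) = -5 + 20146/15 = 20071/15 ≈ 1338.1)
(77179/(-46135) - 22770/k) - z(-686, -417) = (77179/(-46135) - 22770/20071/15) - (-417)*(-5 - 686)/6 = (77179*(-1/46135) - 22770*15/20071) - (-417)*(-691)/6 = (-77179/46135 - 341550/20071) - 1*96049/2 = -17306468959/925975585 - 96049/2 = -88973641901583/1851951170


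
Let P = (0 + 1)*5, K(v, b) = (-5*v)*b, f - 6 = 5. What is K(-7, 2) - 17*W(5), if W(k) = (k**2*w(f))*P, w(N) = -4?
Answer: 8570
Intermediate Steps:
f = 11 (f = 6 + 5 = 11)
K(v, b) = -5*b*v
P = 5 (P = 1*5 = 5)
W(k) = -20*k**2 (W(k) = (k**2*(-4))*5 = -4*k**2*5 = -20*k**2)
K(-7, 2) - 17*W(5) = -5*2*(-7) - (-340)*5**2 = 70 - (-340)*25 = 70 - 17*(-500) = 70 + 8500 = 8570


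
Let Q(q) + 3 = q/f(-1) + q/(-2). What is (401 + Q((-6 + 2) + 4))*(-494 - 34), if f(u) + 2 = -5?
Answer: -210144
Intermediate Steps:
f(u) = -7 (f(u) = -2 - 5 = -7)
Q(q) = -3 - 9*q/14 (Q(q) = -3 + (q/(-7) + q/(-2)) = -3 + (q*(-⅐) + q*(-½)) = -3 + (-q/7 - q/2) = -3 - 9*q/14)
(401 + Q((-6 + 2) + 4))*(-494 - 34) = (401 + (-3 - 9*((-6 + 2) + 4)/14))*(-494 - 34) = (401 + (-3 - 9*(-4 + 4)/14))*(-528) = (401 + (-3 - 9/14*0))*(-528) = (401 + (-3 + 0))*(-528) = (401 - 3)*(-528) = 398*(-528) = -210144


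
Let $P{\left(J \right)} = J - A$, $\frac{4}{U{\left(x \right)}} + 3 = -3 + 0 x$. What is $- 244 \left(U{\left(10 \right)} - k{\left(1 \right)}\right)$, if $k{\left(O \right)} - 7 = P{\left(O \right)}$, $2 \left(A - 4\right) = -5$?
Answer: $\frac{5246}{3} \approx 1748.7$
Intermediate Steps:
$U{\left(x \right)} = - \frac{2}{3}$ ($U{\left(x \right)} = \frac{4}{-3 - \left(3 + 0 x\right)} = \frac{4}{-3 + \left(-3 + 0\right)} = \frac{4}{-3 - 3} = \frac{4}{-6} = 4 \left(- \frac{1}{6}\right) = - \frac{2}{3}$)
$A = \frac{3}{2}$ ($A = 4 + \frac{1}{2} \left(-5\right) = 4 - \frac{5}{2} = \frac{3}{2} \approx 1.5$)
$P{\left(J \right)} = - \frac{3}{2} + J$ ($P{\left(J \right)} = J - \frac{3}{2} = - \frac{3}{2} + J$)
$k{\left(O \right)} = \frac{11}{2} + O$ ($k{\left(O \right)} = 7 + \left(- \frac{3}{2} + O\right) = \frac{11}{2} + O$)
$- 244 \left(U{\left(10 \right)} - k{\left(1 \right)}\right) = - 244 \left(- \frac{2}{3} + \left(- (\frac{11}{2} + 1) + 0\right)\right) = - 244 \left(- \frac{2}{3} + \left(\left(-1\right) \frac{13}{2} + 0\right)\right) = - 244 \left(- \frac{2}{3} + \left(- \frac{13}{2} + 0\right)\right) = - 244 \left(- \frac{2}{3} - \frac{13}{2}\right) = \left(-244\right) \left(- \frac{43}{6}\right) = \frac{5246}{3}$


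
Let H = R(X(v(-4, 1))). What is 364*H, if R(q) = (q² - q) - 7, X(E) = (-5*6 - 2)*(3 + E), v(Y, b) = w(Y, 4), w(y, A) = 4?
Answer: 18343052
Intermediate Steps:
v(Y, b) = 4
X(E) = -96 - 32*E (X(E) = (-30 - 2)*(3 + E) = -32*(3 + E) = -96 - 32*E)
R(q) = -7 + q² - q
H = 50393 (H = -7 + (-96 - 32*4)² - (-96 - 32*4) = -7 + (-96 - 128)² - (-96 - 128) = -7 + (-224)² - 1*(-224) = -7 + 50176 + 224 = 50393)
364*H = 364*50393 = 18343052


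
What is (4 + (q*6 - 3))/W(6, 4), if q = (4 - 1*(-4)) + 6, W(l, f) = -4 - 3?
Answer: -85/7 ≈ -12.143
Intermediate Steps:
W(l, f) = -7
q = 14 (q = (4 + 4) + 6 = 8 + 6 = 14)
(4 + (q*6 - 3))/W(6, 4) = (4 + (14*6 - 3))/(-7) = (4 + (84 - 3))*(-⅐) = (4 + 81)*(-⅐) = 85*(-⅐) = -85/7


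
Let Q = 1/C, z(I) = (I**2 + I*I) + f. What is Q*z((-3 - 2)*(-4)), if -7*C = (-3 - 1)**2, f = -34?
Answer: -2681/8 ≈ -335.13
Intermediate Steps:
C = -16/7 (C = -(-3 - 1)**2/7 = -1/7*(-4)**2 = -1/7*16 = -16/7 ≈ -2.2857)
z(I) = -34 + 2*I**2 (z(I) = (I**2 + I*I) - 34 = (I**2 + I**2) - 34 = 2*I**2 - 34 = -34 + 2*I**2)
Q = -7/16 (Q = 1/(-16/7) = -7/16 ≈ -0.43750)
Q*z((-3 - 2)*(-4)) = -7*(-34 + 2*((-3 - 2)*(-4))**2)/16 = -7*(-34 + 2*(-5*(-4))**2)/16 = -7*(-34 + 2*20**2)/16 = -7*(-34 + 2*400)/16 = -7*(-34 + 800)/16 = -7/16*766 = -2681/8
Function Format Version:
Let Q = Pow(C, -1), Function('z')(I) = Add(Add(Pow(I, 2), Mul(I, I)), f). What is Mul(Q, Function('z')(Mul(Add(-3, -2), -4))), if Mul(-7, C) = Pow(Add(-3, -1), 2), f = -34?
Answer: Rational(-2681, 8) ≈ -335.13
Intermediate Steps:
C = Rational(-16, 7) (C = Mul(Rational(-1, 7), Pow(Add(-3, -1), 2)) = Mul(Rational(-1, 7), Pow(-4, 2)) = Mul(Rational(-1, 7), 16) = Rational(-16, 7) ≈ -2.2857)
Function('z')(I) = Add(-34, Mul(2, Pow(I, 2))) (Function('z')(I) = Add(Add(Pow(I, 2), Mul(I, I)), -34) = Add(Add(Pow(I, 2), Pow(I, 2)), -34) = Add(Mul(2, Pow(I, 2)), -34) = Add(-34, Mul(2, Pow(I, 2))))
Q = Rational(-7, 16) (Q = Pow(Rational(-16, 7), -1) = Rational(-7, 16) ≈ -0.43750)
Mul(Q, Function('z')(Mul(Add(-3, -2), -4))) = Mul(Rational(-7, 16), Add(-34, Mul(2, Pow(Mul(Add(-3, -2), -4), 2)))) = Mul(Rational(-7, 16), Add(-34, Mul(2, Pow(Mul(-5, -4), 2)))) = Mul(Rational(-7, 16), Add(-34, Mul(2, Pow(20, 2)))) = Mul(Rational(-7, 16), Add(-34, Mul(2, 400))) = Mul(Rational(-7, 16), Add(-34, 800)) = Mul(Rational(-7, 16), 766) = Rational(-2681, 8)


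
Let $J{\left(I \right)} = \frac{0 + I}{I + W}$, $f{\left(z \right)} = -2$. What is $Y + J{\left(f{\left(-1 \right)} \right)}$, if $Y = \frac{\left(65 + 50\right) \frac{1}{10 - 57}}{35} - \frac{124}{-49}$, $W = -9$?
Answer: $\frac{66943}{25333} \approx 2.6425$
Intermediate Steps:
$J{\left(I \right)} = \frac{I}{-9 + I}$ ($J{\left(I \right)} = \frac{0 + I}{I - 9} = \frac{I}{-9 + I}$)
$Y = \frac{5667}{2303}$ ($Y = \frac{115}{-47} \cdot \frac{1}{35} - - \frac{124}{49} = 115 \left(- \frac{1}{47}\right) \frac{1}{35} + \frac{124}{49} = \left(- \frac{115}{47}\right) \frac{1}{35} + \frac{124}{49} = - \frac{23}{329} + \frac{124}{49} = \frac{5667}{2303} \approx 2.4607$)
$Y + J{\left(f{\left(-1 \right)} \right)} = \frac{5667}{2303} - \frac{2}{-9 - 2} = \frac{5667}{2303} - \frac{2}{-11} = \frac{5667}{2303} - - \frac{2}{11} = \frac{5667}{2303} + \frac{2}{11} = \frac{66943}{25333}$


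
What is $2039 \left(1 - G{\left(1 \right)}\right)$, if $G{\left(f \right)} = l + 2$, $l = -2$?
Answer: $2039$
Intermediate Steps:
$G{\left(f \right)} = 0$ ($G{\left(f \right)} = -2 + 2 = 0$)
$2039 \left(1 - G{\left(1 \right)}\right) = 2039 \left(1 - 0\right) = 2039 \left(1 + 0\right) = 2039 \cdot 1 = 2039$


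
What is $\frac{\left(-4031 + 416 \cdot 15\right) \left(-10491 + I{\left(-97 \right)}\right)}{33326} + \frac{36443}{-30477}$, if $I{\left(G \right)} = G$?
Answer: $- \frac{357018880451}{507838251} \approx -703.02$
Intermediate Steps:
$\frac{\left(-4031 + 416 \cdot 15\right) \left(-10491 + I{\left(-97 \right)}\right)}{33326} + \frac{36443}{-30477} = \frac{\left(-4031 + 416 \cdot 15\right) \left(-10491 - 97\right)}{33326} + \frac{36443}{-30477} = \left(-4031 + 6240\right) \left(-10588\right) \frac{1}{33326} + 36443 \left(- \frac{1}{30477}\right) = 2209 \left(-10588\right) \frac{1}{33326} - \frac{36443}{30477} = \left(-23388892\right) \frac{1}{33326} - \frac{36443}{30477} = - \frac{11694446}{16663} - \frac{36443}{30477} = - \frac{357018880451}{507838251}$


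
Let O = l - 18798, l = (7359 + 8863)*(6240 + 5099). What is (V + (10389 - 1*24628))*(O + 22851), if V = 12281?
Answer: -360164918938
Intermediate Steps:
l = 183941258 (l = 16222*11339 = 183941258)
O = 183922460 (O = 183941258 - 18798 = 183922460)
(V + (10389 - 1*24628))*(O + 22851) = (12281 + (10389 - 1*24628))*(183922460 + 22851) = (12281 + (10389 - 24628))*183945311 = (12281 - 14239)*183945311 = -1958*183945311 = -360164918938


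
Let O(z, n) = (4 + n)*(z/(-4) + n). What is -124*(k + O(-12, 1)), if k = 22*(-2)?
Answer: 2976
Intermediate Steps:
k = -44
O(z, n) = (4 + n)*(n - z/4) (O(z, n) = (4 + n)*(z*(-¼) + n) = (4 + n)*(-z/4 + n) = (4 + n)*(n - z/4))
-124*(k + O(-12, 1)) = -124*(-44 + (1² - 1*(-12) + 4*1 - ¼*1*(-12))) = -124*(-44 + (1 + 12 + 4 + 3)) = -124*(-44 + 20) = -124*(-24) = 2976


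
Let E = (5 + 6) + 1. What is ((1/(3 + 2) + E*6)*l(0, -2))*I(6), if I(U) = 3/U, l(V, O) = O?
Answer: -361/5 ≈ -72.200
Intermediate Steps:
E = 12 (E = 11 + 1 = 12)
((1/(3 + 2) + E*6)*l(0, -2))*I(6) = ((1/(3 + 2) + 12*6)*(-2))*(3/6) = ((1/5 + 72)*(-2))*(3*(⅙)) = ((⅕ + 72)*(-2))*(½) = ((361/5)*(-2))*(½) = -722/5*½ = -361/5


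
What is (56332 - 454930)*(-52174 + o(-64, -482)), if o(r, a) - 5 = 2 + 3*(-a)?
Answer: 20217289158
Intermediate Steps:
o(r, a) = 7 - 3*a (o(r, a) = 5 + (2 + 3*(-a)) = 5 + (2 - 3*a) = 7 - 3*a)
(56332 - 454930)*(-52174 + o(-64, -482)) = (56332 - 454930)*(-52174 + (7 - 3*(-482))) = -398598*(-52174 + (7 + 1446)) = -398598*(-52174 + 1453) = -398598*(-50721) = 20217289158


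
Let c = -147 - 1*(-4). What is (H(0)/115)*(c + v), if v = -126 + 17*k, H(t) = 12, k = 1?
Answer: -3024/115 ≈ -26.296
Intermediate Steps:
v = -109 (v = -126 + 17*1 = -126 + 17 = -109)
c = -143 (c = -147 + 4 = -143)
(H(0)/115)*(c + v) = (12/115)*(-143 - 109) = (12*(1/115))*(-252) = (12/115)*(-252) = -3024/115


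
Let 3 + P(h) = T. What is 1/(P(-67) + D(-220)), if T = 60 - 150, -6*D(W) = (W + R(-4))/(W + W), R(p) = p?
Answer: -165/15359 ≈ -0.010743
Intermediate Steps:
D(W) = -(-4 + W)/(12*W) (D(W) = -(W - 4)/(6*(W + W)) = -(-4 + W)/(6*(2*W)) = -(-4 + W)*1/(2*W)/6 = -(-4 + W)/(12*W))
T = -90
P(h) = -93 (P(h) = -3 - 90 = -93)
1/(P(-67) + D(-220)) = 1/(-93 + (1/12)*(4 - 1*(-220))/(-220)) = 1/(-93 + (1/12)*(-1/220)*(4 + 220)) = 1/(-93 + (1/12)*(-1/220)*224) = 1/(-93 - 14/165) = 1/(-15359/165) = -165/15359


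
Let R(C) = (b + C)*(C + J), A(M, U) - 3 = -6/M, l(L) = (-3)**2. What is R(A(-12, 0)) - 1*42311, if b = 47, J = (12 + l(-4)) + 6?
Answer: -163083/4 ≈ -40771.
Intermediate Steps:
l(L) = 9
A(M, U) = 3 - 6/M
J = 27 (J = (12 + 9) + 6 = 21 + 6 = 27)
R(C) = (27 + C)*(47 + C) (R(C) = (47 + C)*(C + 27) = (47 + C)*(27 + C) = (27 + C)*(47 + C))
R(A(-12, 0)) - 1*42311 = (1269 + (3 - 6/(-12))**2 + 74*(3 - 6/(-12))) - 1*42311 = (1269 + (3 - 6*(-1/12))**2 + 74*(3 - 6*(-1/12))) - 42311 = (1269 + (3 + 1/2)**2 + 74*(3 + 1/2)) - 42311 = (1269 + (7/2)**2 + 74*(7/2)) - 42311 = (1269 + 49/4 + 259) - 42311 = 6161/4 - 42311 = -163083/4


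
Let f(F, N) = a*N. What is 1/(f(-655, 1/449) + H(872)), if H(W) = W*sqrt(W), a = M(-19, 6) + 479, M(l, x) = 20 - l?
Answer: -116291/66836260071662 + 87898036*sqrt(218)/33418130035831 ≈ 3.8833e-5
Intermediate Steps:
a = 518 (a = (20 - 1*(-19)) + 479 = (20 + 19) + 479 = 39 + 479 = 518)
f(F, N) = 518*N
H(W) = W**(3/2)
1/(f(-655, 1/449) + H(872)) = 1/(518/449 + 872**(3/2)) = 1/(518*(1/449) + 1744*sqrt(218)) = 1/(518/449 + 1744*sqrt(218))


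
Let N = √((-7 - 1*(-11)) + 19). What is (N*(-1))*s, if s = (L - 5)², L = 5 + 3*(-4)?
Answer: -144*√23 ≈ -690.60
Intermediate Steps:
L = -7 (L = 5 - 12 = -7)
s = 144 (s = (-7 - 5)² = (-12)² = 144)
N = √23 (N = √((-7 + 11) + 19) = √(4 + 19) = √23 ≈ 4.7958)
(N*(-1))*s = (√23*(-1))*144 = -√23*144 = -144*√23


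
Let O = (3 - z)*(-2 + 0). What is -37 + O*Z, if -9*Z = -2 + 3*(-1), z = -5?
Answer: -413/9 ≈ -45.889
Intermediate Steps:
Z = 5/9 (Z = -(-2 + 3*(-1))/9 = -(-2 - 3)/9 = -⅑*(-5) = 5/9 ≈ 0.55556)
O = -16 (O = (3 - 1*(-5))*(-2 + 0) = (3 + 5)*(-2) = 8*(-2) = -16)
-37 + O*Z = -37 - 16*5/9 = -37 - 80/9 = -413/9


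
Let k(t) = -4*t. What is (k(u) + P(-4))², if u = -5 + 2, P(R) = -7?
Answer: 25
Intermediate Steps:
u = -3
(k(u) + P(-4))² = (-4*(-3) - 7)² = (12 - 7)² = 5² = 25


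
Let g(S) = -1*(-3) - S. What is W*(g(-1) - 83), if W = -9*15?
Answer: 10665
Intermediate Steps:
W = -135
g(S) = 3 - S
W*(g(-1) - 83) = -135*((3 - 1*(-1)) - 83) = -135*((3 + 1) - 83) = -135*(4 - 83) = -135*(-79) = 10665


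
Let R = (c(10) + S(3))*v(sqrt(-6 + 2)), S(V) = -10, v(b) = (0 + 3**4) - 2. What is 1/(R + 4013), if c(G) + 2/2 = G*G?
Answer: 1/11044 ≈ 9.0547e-5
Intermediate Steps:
c(G) = -1 + G**2 (c(G) = -1 + G*G = -1 + G**2)
v(b) = 79 (v(b) = (0 + 81) - 2 = 81 - 2 = 79)
R = 7031 (R = ((-1 + 10**2) - 10)*79 = ((-1 + 100) - 10)*79 = (99 - 10)*79 = 89*79 = 7031)
1/(R + 4013) = 1/(7031 + 4013) = 1/11044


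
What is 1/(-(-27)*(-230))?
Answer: -1/6210 ≈ -0.00016103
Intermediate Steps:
1/(-(-27)*(-230)) = 1/(-27*230) = 1/(-6210) = -1/6210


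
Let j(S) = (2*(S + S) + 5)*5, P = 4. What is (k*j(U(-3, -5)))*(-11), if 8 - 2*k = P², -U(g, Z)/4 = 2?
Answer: -5940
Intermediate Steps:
U(g, Z) = -8 (U(g, Z) = -4*2 = -8)
k = -4 (k = 4 - ½*4² = 4 - ½*16 = 4 - 8 = -4)
j(S) = 25 + 20*S (j(S) = (2*(2*S) + 5)*5 = (4*S + 5)*5 = (5 + 4*S)*5 = 25 + 20*S)
(k*j(U(-3, -5)))*(-11) = -4*(25 + 20*(-8))*(-11) = -4*(25 - 160)*(-11) = -4*(-135)*(-11) = 540*(-11) = -5940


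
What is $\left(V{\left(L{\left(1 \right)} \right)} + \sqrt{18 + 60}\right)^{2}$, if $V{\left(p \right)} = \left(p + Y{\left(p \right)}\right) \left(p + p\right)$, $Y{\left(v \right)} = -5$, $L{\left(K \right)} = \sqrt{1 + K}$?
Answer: $\left(-4 - \sqrt{78} + 10 \sqrt{2}\right)^{2} \approx 1.7171$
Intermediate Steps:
$V{\left(p \right)} = 2 p \left(-5 + p\right)$ ($V{\left(p \right)} = \left(p - 5\right) \left(p + p\right) = \left(-5 + p\right) 2 p = 2 p \left(-5 + p\right)$)
$\left(V{\left(L{\left(1 \right)} \right)} + \sqrt{18 + 60}\right)^{2} = \left(2 \sqrt{1 + 1} \left(-5 + \sqrt{1 + 1}\right) + \sqrt{18 + 60}\right)^{2} = \left(2 \sqrt{2} \left(-5 + \sqrt{2}\right) + \sqrt{78}\right)^{2} = \left(\sqrt{78} + 2 \sqrt{2} \left(-5 + \sqrt{2}\right)\right)^{2}$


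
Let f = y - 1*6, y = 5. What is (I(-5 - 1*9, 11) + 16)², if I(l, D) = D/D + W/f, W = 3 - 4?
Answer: 324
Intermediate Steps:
W = -1
f = -1 (f = 5 - 1*6 = 5 - 6 = -1)
I(l, D) = 2 (I(l, D) = D/D - 1/(-1) = 1 - 1*(-1) = 1 + 1 = 2)
(I(-5 - 1*9, 11) + 16)² = (2 + 16)² = 18² = 324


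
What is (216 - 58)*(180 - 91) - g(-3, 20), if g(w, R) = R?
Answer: 14042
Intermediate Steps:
(216 - 58)*(180 - 91) - g(-3, 20) = (216 - 58)*(180 - 91) - 1*20 = 158*89 - 20 = 14062 - 20 = 14042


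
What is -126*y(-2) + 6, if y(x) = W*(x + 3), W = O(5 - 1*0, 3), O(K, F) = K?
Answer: -624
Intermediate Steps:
W = 5 (W = 5 - 1*0 = 5 + 0 = 5)
y(x) = 15 + 5*x (y(x) = 5*(x + 3) = 5*(3 + x) = 15 + 5*x)
-126*y(-2) + 6 = -126*(15 + 5*(-2)) + 6 = -126*(15 - 10) + 6 = -126*5 + 6 = -630 + 6 = -624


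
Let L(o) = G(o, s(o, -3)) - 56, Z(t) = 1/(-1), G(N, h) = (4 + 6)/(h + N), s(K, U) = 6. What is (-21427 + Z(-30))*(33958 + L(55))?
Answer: -44313789696/61 ≈ -7.2646e+8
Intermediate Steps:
G(N, h) = 10/(N + h)
Z(t) = -1
L(o) = -56 + 10/(6 + o) (L(o) = 10/(o + 6) - 56 = 10/(6 + o) - 56 = -56 + 10/(6 + o))
(-21427 + Z(-30))*(33958 + L(55)) = (-21427 - 1)*(33958 + 2*(-163 - 28*55)/(6 + 55)) = -21428*(33958 + 2*(-163 - 1540)/61) = -21428*(33958 + 2*(1/61)*(-1703)) = -21428*(33958 - 3406/61) = -21428*2068032/61 = -44313789696/61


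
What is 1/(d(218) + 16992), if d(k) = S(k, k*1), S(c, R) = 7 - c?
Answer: 1/16781 ≈ 5.9591e-5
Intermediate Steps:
d(k) = 7 - k
1/(d(218) + 16992) = 1/((7 - 1*218) + 16992) = 1/((7 - 218) + 16992) = 1/(-211 + 16992) = 1/16781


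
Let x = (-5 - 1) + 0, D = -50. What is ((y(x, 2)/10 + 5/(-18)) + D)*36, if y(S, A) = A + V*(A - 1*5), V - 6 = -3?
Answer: -9176/5 ≈ -1835.2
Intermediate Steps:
V = 3 (V = 6 - 3 = 3)
x = -6 (x = -6 + 0 = -6)
y(S, A) = -15 + 4*A (y(S, A) = A + 3*(A - 1*5) = A + 3*(A - 5) = A + 3*(-5 + A) = A + (-15 + 3*A) = -15 + 4*A)
((y(x, 2)/10 + 5/(-18)) + D)*36 = (((-15 + 4*2)/10 + 5/(-18)) - 50)*36 = (((-15 + 8)*(⅒) + 5*(-1/18)) - 50)*36 = ((-7*⅒ - 5/18) - 50)*36 = ((-7/10 - 5/18) - 50)*36 = (-44/45 - 50)*36 = -2294/45*36 = -9176/5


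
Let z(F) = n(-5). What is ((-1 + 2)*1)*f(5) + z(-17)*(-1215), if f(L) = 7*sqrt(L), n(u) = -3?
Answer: 3645 + 7*sqrt(5) ≈ 3660.7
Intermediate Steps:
z(F) = -3
((-1 + 2)*1)*f(5) + z(-17)*(-1215) = ((-1 + 2)*1)*(7*sqrt(5)) - 3*(-1215) = (1*1)*(7*sqrt(5)) + 3645 = 1*(7*sqrt(5)) + 3645 = 7*sqrt(5) + 3645 = 3645 + 7*sqrt(5)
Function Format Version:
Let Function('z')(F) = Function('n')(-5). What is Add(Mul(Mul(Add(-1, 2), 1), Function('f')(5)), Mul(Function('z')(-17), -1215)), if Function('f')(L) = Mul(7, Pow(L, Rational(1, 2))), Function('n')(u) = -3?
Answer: Add(3645, Mul(7, Pow(5, Rational(1, 2)))) ≈ 3660.7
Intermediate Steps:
Function('z')(F) = -3
Add(Mul(Mul(Add(-1, 2), 1), Function('f')(5)), Mul(Function('z')(-17), -1215)) = Add(Mul(Mul(Add(-1, 2), 1), Mul(7, Pow(5, Rational(1, 2)))), Mul(-3, -1215)) = Add(Mul(Mul(1, 1), Mul(7, Pow(5, Rational(1, 2)))), 3645) = Add(Mul(1, Mul(7, Pow(5, Rational(1, 2)))), 3645) = Add(Mul(7, Pow(5, Rational(1, 2))), 3645) = Add(3645, Mul(7, Pow(5, Rational(1, 2))))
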